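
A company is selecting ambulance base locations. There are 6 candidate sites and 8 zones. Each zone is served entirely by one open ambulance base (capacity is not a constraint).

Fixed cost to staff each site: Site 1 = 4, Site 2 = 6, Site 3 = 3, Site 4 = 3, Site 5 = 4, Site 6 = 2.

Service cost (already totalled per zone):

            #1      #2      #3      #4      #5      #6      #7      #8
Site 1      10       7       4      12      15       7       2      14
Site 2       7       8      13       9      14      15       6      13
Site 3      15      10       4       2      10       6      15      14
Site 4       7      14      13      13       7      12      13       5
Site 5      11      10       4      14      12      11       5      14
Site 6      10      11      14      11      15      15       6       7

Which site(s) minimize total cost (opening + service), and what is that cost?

Open Site 1, Site 3 and Site 4; minimum total cost 50.

For any fixed open set, each zone goes to its cheapest open site; total = fixed + service.
{Site 1, Site 3, Site 4}: #1→Site 4 7, #2→Site 1 7, #3→Site 1 4, #4→Site 3 2, #5→Site 4 7, #6→Site 3 6, #7→Site 1 2, #8→Site 4 5. Service 40; fixed 10; total 50.
{Site 1, Site 3, Site 4, Site 6}: #1→Site 4 7, #2→Site 1 7, #3→Site 1 4, #4→Site 3 2, #5→Site 4 7, #6→Site 3 6, #7→Site 1 2, #8→Site 4 5. Service 40; fixed 12; total 52.
{Site 1, Site 3, Site 4, Site 5}: #1→Site 4 7, #2→Site 1 7, #3→Site 1 4, #4→Site 3 2, #5→Site 4 7, #6→Site 3 6, #7→Site 1 2, #8→Site 4 5. Service 40; fixed 14; total 54.
{Site 1, Site 2, Site 3, Site 4, Site 5, Site 6}: service 40 + fixed 22 = 62
No other subset beats 50.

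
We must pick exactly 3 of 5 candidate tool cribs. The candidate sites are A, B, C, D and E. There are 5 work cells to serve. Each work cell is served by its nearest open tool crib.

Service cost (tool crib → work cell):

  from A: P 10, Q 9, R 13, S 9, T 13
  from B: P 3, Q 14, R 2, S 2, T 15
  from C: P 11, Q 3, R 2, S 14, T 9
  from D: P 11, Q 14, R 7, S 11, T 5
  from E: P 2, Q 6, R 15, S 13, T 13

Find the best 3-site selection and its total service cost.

With exactly 3 open, each work cell uses its cheapest among the chosen.
{B, C, D}: P→B 3, Q→C 3, R→B 2, S→B 2, T→D 5. Service cost 15.
{B, D, E}: service cost 17
{B, C, E}: service cost 18
Among all 10 size-3 choices, {B, C, D} is lowest.

Choose B, C and D; total service cost 15.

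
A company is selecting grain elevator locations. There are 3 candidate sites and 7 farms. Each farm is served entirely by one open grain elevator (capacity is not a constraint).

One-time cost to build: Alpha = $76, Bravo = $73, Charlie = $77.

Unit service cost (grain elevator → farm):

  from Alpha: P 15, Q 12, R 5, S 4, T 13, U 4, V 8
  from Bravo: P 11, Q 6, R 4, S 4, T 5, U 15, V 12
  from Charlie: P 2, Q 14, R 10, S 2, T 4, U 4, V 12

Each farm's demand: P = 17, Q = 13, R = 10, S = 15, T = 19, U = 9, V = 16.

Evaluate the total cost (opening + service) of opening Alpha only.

Total cost: 1008

Each farm is assigned to its cheapest site among the open ones.
{Alpha}: P→Alpha 15·17=255, Q→Alpha 12·13=156, R→Alpha 5·10=50, S→Alpha 4·15=60, T→Alpha 13·19=247, U→Alpha 4·9=36, V→Alpha 8·16=128. Service 932; fixed 76; total 1008.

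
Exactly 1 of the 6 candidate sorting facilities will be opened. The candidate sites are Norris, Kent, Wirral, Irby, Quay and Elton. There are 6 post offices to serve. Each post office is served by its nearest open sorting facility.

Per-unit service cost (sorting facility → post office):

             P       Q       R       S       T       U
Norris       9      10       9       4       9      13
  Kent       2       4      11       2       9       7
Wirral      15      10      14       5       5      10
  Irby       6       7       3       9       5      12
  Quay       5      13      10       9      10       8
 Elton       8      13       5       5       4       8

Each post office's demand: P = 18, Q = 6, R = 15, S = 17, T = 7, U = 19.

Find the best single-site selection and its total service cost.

With exactly 1 open, each post office uses its cheapest among the chosen.
{Kent}: P→Kent 2·18=36, Q→Kent 4·6=24, R→Kent 11·15=165, S→Kent 2·17=34, T→Kent 9·7=63, U→Kent 7·19=133. Service cost 455.
{Elton}: service cost 562
{Irby}: service cost 611
Among all 6 size-1 choices, {Kent} is lowest.

Choose Kent only; total service cost 455.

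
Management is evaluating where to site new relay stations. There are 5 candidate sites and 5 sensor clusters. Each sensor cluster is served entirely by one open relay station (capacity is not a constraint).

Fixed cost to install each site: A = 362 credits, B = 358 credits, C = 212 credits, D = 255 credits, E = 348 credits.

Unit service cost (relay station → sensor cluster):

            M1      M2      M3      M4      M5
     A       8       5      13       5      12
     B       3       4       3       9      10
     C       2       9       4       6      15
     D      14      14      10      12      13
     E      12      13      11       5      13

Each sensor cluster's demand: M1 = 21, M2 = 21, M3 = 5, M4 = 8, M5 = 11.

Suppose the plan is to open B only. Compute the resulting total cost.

Each sensor cluster is assigned to its cheapest site among the open ones.
{B}: M1→B 3·21=63, M2→B 4·21=84, M3→B 3·5=15, M4→B 9·8=72, M5→B 10·11=110. Service 344; fixed 358; total 702.

Total cost: 702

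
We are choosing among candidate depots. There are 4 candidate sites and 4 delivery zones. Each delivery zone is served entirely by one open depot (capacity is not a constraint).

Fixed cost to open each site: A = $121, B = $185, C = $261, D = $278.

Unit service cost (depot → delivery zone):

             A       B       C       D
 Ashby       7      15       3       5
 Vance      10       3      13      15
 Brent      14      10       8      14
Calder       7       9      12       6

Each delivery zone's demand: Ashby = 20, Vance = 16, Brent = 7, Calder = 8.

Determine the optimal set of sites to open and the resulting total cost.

For any fixed open set, each delivery zone goes to its cheapest open site; total = fixed + service.
{A}: Ashby→A 7·20=140, Vance→A 10·16=160, Brent→A 14·7=98, Calder→A 7·8=56. Service 454; fixed 121; total 575.
{A, B}: service 314 + fixed 306 = 620
{B}: service 490 + fixed 185 = 675
{A, B, C, D}: service 212 + fixed 845 = 1057
No other subset beats 575.

Open A only; minimum total cost 575.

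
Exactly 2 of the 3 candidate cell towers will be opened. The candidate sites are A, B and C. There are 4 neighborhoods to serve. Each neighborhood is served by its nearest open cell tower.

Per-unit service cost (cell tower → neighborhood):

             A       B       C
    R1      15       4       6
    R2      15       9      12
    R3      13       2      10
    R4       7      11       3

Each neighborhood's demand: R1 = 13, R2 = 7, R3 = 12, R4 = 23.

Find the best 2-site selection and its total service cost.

Choose B and C; total service cost 208.

With exactly 2 open, each neighborhood uses its cheapest among the chosen.
{B, C}: R1→B 4·13=52, R2→B 9·7=63, R3→B 2·12=24, R4→C 3·23=69. Service cost 208.
{A, B}: service cost 300
{A, C}: service cost 351
Among all 3 size-2 choices, {B, C} is lowest.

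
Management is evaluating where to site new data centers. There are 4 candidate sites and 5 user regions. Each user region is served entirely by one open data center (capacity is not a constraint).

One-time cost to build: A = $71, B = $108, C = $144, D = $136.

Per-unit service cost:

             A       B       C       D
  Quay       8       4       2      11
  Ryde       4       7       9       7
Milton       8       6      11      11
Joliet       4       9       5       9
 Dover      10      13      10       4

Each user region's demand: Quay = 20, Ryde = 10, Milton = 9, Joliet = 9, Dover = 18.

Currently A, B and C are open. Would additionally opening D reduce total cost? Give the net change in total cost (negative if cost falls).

No — net change +28 (cost rises by 28).

Current service cost with {A, B, C}: 350.
Adding D: each user region re-picks its cheapest; new service cost 242, saving 108.
Extra fixed cost: 136. Net change = 136 − 108 = 28.
(Totals: 673 → 701.)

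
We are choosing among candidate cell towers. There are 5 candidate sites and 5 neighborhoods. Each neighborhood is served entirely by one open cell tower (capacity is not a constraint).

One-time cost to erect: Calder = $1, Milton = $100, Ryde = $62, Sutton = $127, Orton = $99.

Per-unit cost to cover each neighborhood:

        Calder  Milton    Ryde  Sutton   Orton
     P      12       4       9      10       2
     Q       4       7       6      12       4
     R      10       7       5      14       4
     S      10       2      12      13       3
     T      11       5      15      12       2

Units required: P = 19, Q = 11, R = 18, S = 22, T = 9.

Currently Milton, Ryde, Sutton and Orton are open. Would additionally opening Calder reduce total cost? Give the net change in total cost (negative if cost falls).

No — net change +1 (cost rises by 1).

Current service cost with {Milton, Ryde, Sutton, Orton}: 216.
Adding Calder: each neighborhood re-picks its cheapest; new service cost 216, saving 0.
Extra fixed cost: 1. Net change = 1 − 0 = 1.
(Totals: 604 → 605.)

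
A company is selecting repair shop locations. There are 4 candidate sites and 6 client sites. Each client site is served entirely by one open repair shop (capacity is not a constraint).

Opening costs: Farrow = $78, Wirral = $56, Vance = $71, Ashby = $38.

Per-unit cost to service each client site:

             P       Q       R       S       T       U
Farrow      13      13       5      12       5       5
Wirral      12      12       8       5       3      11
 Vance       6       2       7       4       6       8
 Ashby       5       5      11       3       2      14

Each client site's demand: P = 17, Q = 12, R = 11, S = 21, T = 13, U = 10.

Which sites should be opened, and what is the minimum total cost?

For any fixed open set, each client site goes to its cheapest open site; total = fixed + service.
{Farrow, Ashby}: P→Ashby 5·17=85, Q→Ashby 5·12=60, R→Farrow 5·11=55, S→Ashby 3·21=63, T→Ashby 2·13=26, U→Farrow 5·10=50. Service 339; fixed 116; total 455.
{Vance, Ashby}: service 355 + fixed 109 = 464
{Farrow, Vance, Ashby}: service 303 + fixed 187 = 490
{Farrow, Wirral, Vance, Ashby}: service 303 + fixed 243 = 546
(All 15 nonempty subsets were checked; Farrow and Ashby is lowest.)

Open Farrow and Ashby; minimum total cost 455.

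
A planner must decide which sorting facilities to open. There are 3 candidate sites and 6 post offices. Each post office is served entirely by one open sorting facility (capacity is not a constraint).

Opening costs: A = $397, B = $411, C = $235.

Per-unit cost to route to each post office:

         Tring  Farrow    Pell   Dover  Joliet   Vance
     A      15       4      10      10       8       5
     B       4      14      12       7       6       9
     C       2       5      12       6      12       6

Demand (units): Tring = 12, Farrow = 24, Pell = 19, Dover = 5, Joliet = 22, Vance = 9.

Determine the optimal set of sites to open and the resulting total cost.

Open C only; minimum total cost 955.

For any fixed open set, each post office goes to its cheapest open site; total = fixed + service.
{C}: Tring→C 2·12=24, Farrow→C 5·24=120, Pell→C 12·19=228, Dover→C 6·5=30, Joliet→C 12·22=264, Vance→C 6·9=54. Service 720; fixed 235; total 955.
{A}: Tring→A 15·12=180, Farrow→A 4·24=96, Pell→A 10·19=190, Dover→A 10·5=50, Joliet→A 8·22=176, Vance→A 5·9=45. Service 737; fixed 397; total 1134.
{A, C}: Tring→C 2·12=24, Farrow→A 4·24=96, Pell→A 10·19=190, Dover→C 6·5=30, Joliet→A 8·22=176, Vance→A 5·9=45. Service 561; fixed 632; total 1193.
{A, B, C}: service 517 + fixed 1043 = 1560
No other subset beats 955.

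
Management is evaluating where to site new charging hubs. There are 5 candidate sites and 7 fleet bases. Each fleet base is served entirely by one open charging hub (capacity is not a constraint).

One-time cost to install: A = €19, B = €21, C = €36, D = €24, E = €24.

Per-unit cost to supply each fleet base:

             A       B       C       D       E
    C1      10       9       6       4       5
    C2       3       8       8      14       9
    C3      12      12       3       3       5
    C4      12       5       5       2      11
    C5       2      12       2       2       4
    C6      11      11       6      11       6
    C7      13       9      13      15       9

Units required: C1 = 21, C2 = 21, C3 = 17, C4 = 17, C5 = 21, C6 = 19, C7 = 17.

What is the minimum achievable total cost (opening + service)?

Minimum total cost: 608

For any fixed open set, each fleet base goes to its cheapest open site; total = fixed + service.
{A, D, E}: C1→D 4·21=84, C2→A 3·21=63, C3→D 3·17=51, C4→D 2·17=34, C5→A 2·21=42, C6→E 6·19=114, C7→E 9·17=153. Service 541; fixed 67; total 608.
{A, B, D, E}: C1→D 4·21=84, C2→A 3·21=63, C3→D 3·17=51, C4→D 2·17=34, C5→A 2·21=42, C6→E 6·19=114, C7→B 9·17=153. Service 541; fixed 88; total 629.
{A, B, C, D}: service 541 + fixed 100 = 641
{A, B, C, D, E}: service 541 + fixed 124 = 665
No other subset beats 608.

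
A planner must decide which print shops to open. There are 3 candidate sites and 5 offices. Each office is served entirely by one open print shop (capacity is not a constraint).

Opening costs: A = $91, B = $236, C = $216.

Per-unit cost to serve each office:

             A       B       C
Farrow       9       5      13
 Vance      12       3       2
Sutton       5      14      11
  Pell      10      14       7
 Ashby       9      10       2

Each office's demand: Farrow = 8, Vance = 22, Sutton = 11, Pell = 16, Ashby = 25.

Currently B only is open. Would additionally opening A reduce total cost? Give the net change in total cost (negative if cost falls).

Yes — net change −97 (cost falls by 97).

Current service cost with {B}: 734.
Adding A: each office re-picks its cheapest; new service cost 546, saving 188.
Extra fixed cost: 91. Net change = 91 − 188 = -97.
(Totals: 970 → 873.)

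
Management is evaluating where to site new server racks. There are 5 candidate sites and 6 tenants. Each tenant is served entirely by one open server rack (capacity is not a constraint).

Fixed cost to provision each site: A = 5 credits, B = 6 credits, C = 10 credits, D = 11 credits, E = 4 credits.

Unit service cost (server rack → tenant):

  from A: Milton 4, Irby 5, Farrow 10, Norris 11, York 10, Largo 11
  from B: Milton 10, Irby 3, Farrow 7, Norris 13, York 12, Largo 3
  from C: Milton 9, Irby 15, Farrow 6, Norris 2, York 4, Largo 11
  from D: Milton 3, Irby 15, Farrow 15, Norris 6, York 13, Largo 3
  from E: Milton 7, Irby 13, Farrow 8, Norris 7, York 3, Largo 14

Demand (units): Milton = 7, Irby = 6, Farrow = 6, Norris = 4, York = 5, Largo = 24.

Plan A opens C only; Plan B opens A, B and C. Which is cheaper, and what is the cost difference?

Plan A: {C}: Milton→C 9·7=63, Irby→C 15·6=90, Farrow→C 6·6=36, Norris→C 2·4=8, York→C 4·5=20, Largo→C 11·24=264. Service 481; fixed 10; total 491.
Plan B: {A, B, C}: Milton→A 4·7=28, Irby→B 3·6=18, Farrow→C 6·6=36, Norris→C 2·4=8, York→C 4·5=20, Largo→B 3·24=72. Service 182; fixed 21; total 203.
Difference: |491 − 203| = 288.

Plan B is cheaper by 288.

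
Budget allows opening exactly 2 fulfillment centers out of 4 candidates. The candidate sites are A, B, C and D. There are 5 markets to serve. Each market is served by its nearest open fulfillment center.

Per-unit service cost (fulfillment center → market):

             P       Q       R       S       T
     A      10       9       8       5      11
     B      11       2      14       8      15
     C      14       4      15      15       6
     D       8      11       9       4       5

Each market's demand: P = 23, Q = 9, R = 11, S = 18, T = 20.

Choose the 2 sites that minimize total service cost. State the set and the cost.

With exactly 2 open, each market uses its cheapest among the chosen.
{B, D}: P→D 8·23=184, Q→B 2·9=18, R→D 9·11=99, S→D 4·18=72, T→D 5·20=100. Service cost 473.
{C, D}: service cost 491
{A, D}: service cost 525
Among all 6 size-2 choices, {B, D} is lowest.

Choose B and D; total service cost 473.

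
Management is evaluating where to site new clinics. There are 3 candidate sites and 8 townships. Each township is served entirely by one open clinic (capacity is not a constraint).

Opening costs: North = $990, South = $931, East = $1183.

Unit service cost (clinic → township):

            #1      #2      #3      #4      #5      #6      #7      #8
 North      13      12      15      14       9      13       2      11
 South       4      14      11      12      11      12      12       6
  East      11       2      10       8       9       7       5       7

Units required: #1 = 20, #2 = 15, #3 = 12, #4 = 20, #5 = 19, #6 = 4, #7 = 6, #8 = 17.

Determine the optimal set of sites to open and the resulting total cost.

Open South only; minimum total cost 2024.

For any fixed open set, each township goes to its cheapest open site; total = fixed + service.
{South}: #1→South 4·20=80, #2→South 14·15=210, #3→South 11·12=132, #4→South 12·20=240, #5→South 11·19=209, #6→South 12·4=48, #7→South 12·6=72, #8→South 6·17=102. Service 1093; fixed 931; total 2024.
{East}: service 878 + fixed 1183 = 2061
{North}: #1→North 13·20=260, #2→North 12·15=180, #3→North 15·12=180, #4→North 14·20=280, #5→North 9·19=171, #6→North 13·4=52, #7→North 2·6=12, #8→North 11·17=187. Service 1322; fixed 990; total 2312.
{North, South, East}: #1→South 4·20=80, #2→East 2·15=30, #3→East 10·12=120, #4→East 8·20=160, #5→North 9·19=171, #6→East 7·4=28, #7→North 2·6=12, #8→South 6·17=102. Service 703; fixed 3104; total 3807.
No other subset beats 2024.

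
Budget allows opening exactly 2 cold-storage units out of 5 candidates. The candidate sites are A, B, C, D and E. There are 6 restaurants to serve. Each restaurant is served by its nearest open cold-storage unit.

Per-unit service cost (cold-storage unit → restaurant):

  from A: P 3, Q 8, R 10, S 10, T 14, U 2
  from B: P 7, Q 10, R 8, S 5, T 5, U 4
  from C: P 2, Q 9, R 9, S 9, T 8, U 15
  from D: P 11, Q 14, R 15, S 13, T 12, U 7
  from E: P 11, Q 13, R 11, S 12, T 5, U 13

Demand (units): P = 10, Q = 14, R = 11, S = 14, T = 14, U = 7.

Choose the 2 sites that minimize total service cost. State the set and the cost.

Choose A and B; total service cost 384.

With exactly 2 open, each restaurant uses its cheapest among the chosen.
{A, B}: P→A 3·10=30, Q→A 8·14=112, R→B 8·11=88, S→B 5·14=70, T→B 5·14=70, U→A 2·7=14. Service cost 384.
{B, C}: service cost 402
{B, D}: service cost 466
Among all 10 size-2 choices, {A, B} is lowest.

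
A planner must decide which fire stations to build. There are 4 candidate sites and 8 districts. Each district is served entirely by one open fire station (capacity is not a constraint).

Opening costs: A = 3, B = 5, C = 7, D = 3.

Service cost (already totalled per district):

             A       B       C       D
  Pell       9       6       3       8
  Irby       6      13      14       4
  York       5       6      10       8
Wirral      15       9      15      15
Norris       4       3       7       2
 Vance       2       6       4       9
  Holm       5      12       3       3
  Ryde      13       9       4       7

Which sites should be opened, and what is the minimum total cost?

For any fixed open set, each district goes to its cheapest open site; total = fixed + service.
{A, B, D}: Pell→B 6, Irby→D 4, York→A 5, Wirral→B 9, Norris→D 2, Vance→A 2, Holm→D 3, Ryde→D 7. Service 38; fixed 11; total 49.
{A, B, C}: service 35 + fixed 15 = 50
{A, B, C, D}: service 32 + fixed 18 = 50
{A}: service 59 + fixed 3 = 62
No other subset beats 49.

Open A, B and D; minimum total cost 49.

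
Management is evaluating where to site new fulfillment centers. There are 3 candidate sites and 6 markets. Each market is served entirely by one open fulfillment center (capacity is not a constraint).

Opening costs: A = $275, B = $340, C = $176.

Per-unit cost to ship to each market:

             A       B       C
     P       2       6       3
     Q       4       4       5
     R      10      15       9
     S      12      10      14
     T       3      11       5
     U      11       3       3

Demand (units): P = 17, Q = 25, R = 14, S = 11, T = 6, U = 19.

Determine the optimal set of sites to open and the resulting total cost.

Open C only; minimum total cost 719.

For any fixed open set, each market goes to its cheapest open site; total = fixed + service.
{C}: P→C 3·17=51, Q→C 5·25=125, R→C 9·14=126, S→C 14·11=154, T→C 5·6=30, U→C 3·19=57. Service 543; fixed 176; total 719.
{A}: service 633 + fixed 275 = 908
{A, C}: P→A 2·17=34, Q→A 4·25=100, R→C 9·14=126, S→A 12·11=132, T→A 3·6=18, U→C 3·19=57. Service 467; fixed 451; total 918.
{A, B, C}: service 445 + fixed 791 = 1236
No other subset beats 719.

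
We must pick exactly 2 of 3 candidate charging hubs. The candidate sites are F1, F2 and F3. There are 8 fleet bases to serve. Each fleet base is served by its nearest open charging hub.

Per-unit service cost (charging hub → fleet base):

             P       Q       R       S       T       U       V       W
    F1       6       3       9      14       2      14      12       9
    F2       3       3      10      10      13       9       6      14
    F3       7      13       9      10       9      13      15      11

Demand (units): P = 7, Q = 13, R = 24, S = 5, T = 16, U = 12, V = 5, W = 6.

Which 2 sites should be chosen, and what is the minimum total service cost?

Choose F1 and F2; total service cost 550.

With exactly 2 open, each fleet base uses its cheapest among the chosen.
{F1, F2}: P→F2 3·7=21, Q→F1 3·13=39, R→F1 9·24=216, S→F2 10·5=50, T→F1 2·16=32, U→F2 9·12=108, V→F2 6·5=30, W→F1 9·6=54. Service cost 550.
{F1, F3}: service cost 649
{F2, F3}: service cost 674
Among all 3 size-2 choices, {F1, F2} is lowest.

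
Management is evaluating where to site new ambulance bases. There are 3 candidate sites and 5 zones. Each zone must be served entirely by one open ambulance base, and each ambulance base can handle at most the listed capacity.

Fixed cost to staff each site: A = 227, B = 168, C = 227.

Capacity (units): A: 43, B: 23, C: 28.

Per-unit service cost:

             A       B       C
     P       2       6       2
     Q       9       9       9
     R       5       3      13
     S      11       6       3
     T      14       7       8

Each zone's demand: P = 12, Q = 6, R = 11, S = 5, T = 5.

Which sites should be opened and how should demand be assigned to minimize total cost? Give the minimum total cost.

Open {A}: P→A 2·12=24, Q→A 9·6=54, R→A 5·11=55, S→A 11·5=55, T→A 14·5=70.
Loads: A carries 39/43. Service 258; fixed 227; total 485.
Next best feasible plan costs 556.

Minimum total cost: 485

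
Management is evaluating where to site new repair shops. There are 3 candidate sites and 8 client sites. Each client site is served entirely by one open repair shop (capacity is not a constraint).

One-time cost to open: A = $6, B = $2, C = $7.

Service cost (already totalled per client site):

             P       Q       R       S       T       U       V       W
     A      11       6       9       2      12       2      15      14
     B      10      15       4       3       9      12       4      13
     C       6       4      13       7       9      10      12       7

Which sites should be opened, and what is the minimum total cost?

For any fixed open set, each client site goes to its cheapest open site; total = fixed + service.
{A, B, C}: P→C 6, Q→C 4, R→B 4, S→A 2, T→B 9, U→A 2, V→B 4, W→C 7. Service 38; fixed 15; total 53.
{B, C}: service 47 + fixed 9 = 56
{A, B}: P→B 10, Q→A 6, R→B 4, S→A 2, T→B 9, U→A 2, V→B 4, W→B 13. Service 50; fixed 8; total 58.
{B}: P→B 10, Q→B 15, R→B 4, S→B 3, T→B 9, U→B 12, V→B 4, W→B 13. Service 70; fixed 2; total 72.
No other subset beats 53.

Open A, B and C; minimum total cost 53.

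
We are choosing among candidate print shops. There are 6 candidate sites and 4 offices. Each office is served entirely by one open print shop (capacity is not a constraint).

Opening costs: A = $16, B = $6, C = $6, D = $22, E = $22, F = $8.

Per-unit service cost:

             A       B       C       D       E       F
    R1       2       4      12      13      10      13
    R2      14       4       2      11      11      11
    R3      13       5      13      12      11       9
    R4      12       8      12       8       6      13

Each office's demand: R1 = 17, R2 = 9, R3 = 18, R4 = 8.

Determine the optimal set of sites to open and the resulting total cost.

Open A, B and C; minimum total cost 234.

For any fixed open set, each office goes to its cheapest open site; total = fixed + service.
{A, B, C}: R1→A 2·17=34, R2→C 2·9=18, R3→B 5·18=90, R4→B 8·8=64. Service 206; fixed 28; total 234.
{A, B, C, E}: service 190 + fixed 50 = 240
{A, B, C, F}: R1→A 2·17=34, R2→C 2·9=18, R3→B 5·18=90, R4→B 8·8=64. Service 206; fixed 36; total 242.
{A, B, C, D, E, F}: R1→A 2·17=34, R2→C 2·9=18, R3→B 5·18=90, R4→E 6·8=48. Service 190; fixed 80; total 270.
No other subset beats 234.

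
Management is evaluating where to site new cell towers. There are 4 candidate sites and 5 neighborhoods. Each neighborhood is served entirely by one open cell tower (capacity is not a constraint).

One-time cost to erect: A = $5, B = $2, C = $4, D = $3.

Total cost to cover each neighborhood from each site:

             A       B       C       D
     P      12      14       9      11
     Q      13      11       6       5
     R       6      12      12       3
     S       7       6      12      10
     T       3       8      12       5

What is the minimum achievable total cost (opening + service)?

Minimum total cost: 35

For any fixed open set, each neighborhood goes to its cheapest open site; total = fixed + service.
{B, D}: P→D 11, Q→D 5, R→D 3, S→B 6, T→D 5. Service 30; fixed 5; total 35.
{A, D}: P→D 11, Q→D 5, R→D 3, S→A 7, T→A 3. Service 29; fixed 8; total 37.
{B, C, D}: P→C 9, Q→D 5, R→D 3, S→B 6, T→D 5. Service 28; fixed 9; total 37.
{A, B, C, D}: service 26 + fixed 14 = 40
No other subset beats 35.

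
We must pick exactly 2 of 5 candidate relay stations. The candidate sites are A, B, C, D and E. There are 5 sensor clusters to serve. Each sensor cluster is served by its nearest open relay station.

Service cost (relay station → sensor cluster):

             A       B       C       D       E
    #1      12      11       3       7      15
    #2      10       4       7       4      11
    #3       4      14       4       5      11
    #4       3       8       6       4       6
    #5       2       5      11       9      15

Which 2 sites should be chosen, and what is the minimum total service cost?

With exactly 2 open, each sensor cluster uses its cheapest among the chosen.
{A, C}: #1→C 3, #2→C 7, #3→A 4, #4→A 3, #5→A 2. Service cost 19.
{A, D}: service cost 20
{B, C}: service cost 22
Among all 10 size-2 choices, {A, C} is lowest.

Choose A and C; total service cost 19.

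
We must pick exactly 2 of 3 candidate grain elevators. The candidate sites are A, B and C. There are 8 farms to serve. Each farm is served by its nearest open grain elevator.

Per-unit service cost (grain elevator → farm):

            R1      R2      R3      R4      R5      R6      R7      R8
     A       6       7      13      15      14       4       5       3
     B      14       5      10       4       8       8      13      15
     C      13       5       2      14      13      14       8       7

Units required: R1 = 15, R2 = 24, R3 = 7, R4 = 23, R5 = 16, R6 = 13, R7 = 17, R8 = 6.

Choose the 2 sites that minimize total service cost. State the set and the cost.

With exactly 2 open, each farm uses its cheapest among the chosen.
{A, B}: R1→A 6·15=90, R2→B 5·24=120, R3→B 10·7=70, R4→B 4·23=92, R5→B 8·16=128, R6→A 4·13=52, R7→A 5·17=85, R8→A 3·6=18. Service cost 655.
{B, C}: service cost 831
{A, C}: service cost 909
Among all 3 size-2 choices, {A, B} is lowest.

Choose A and B; total service cost 655.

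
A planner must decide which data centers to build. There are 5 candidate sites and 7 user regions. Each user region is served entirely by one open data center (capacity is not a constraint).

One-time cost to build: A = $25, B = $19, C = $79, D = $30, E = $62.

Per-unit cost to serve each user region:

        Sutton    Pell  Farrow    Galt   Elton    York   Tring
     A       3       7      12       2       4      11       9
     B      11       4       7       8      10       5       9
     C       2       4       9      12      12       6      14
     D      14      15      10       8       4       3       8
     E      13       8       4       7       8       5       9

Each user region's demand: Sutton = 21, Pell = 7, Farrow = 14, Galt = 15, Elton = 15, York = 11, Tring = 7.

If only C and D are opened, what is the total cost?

Total cost: 574

Each user region is assigned to its cheapest site among the open ones.
{C, D}: Sutton→C 2·21=42, Pell→C 4·7=28, Farrow→C 9·14=126, Galt→D 8·15=120, Elton→D 4·15=60, York→D 3·11=33, Tring→D 8·7=56. Service 465; fixed 109; total 574.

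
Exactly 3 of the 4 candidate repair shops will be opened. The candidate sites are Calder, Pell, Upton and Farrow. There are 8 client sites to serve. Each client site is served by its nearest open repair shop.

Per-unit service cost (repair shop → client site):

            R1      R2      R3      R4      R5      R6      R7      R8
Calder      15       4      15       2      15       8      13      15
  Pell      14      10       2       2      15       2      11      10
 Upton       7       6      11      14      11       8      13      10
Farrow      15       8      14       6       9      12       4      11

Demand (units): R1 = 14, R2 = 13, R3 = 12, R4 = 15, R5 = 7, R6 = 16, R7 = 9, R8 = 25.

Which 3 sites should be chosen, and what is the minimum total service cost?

With exactly 3 open, each client site uses its cheapest among the chosen.
{Pell, Upton, Farrow}: R1→Upton 7·14=98, R2→Upton 6·13=78, R3→Pell 2·12=24, R4→Pell 2·15=30, R5→Farrow 9·7=63, R6→Pell 2·16=32, R7→Farrow 4·9=36, R8→Pell 10·25=250. Service cost 611.
{Calder, Pell, Upton}: service cost 662
{Calder, Pell, Farrow}: service cost 683
Among all 4 size-3 choices, {Pell, Upton, Farrow} is lowest.

Choose Pell, Upton and Farrow; total service cost 611.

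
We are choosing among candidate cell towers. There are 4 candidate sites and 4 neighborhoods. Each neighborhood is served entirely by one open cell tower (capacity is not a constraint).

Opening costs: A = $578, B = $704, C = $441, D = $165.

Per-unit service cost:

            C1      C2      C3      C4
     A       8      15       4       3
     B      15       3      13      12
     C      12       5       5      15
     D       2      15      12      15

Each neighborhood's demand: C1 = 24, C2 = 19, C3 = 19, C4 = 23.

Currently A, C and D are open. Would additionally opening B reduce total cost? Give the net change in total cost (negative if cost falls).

No — net change +666 (cost rises by 666).

Current service cost with {A, C, D}: 288.
Adding B: each neighborhood re-picks its cheapest; new service cost 250, saving 38.
Extra fixed cost: 704. Net change = 704 − 38 = 666.
(Totals: 1472 → 2138.)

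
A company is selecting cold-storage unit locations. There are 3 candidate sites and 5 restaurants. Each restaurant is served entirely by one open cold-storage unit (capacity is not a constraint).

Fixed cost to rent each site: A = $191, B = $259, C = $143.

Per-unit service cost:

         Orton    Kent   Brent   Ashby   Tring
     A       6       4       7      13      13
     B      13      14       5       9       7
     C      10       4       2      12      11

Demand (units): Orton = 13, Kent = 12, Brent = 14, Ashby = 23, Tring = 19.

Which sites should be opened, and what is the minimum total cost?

For any fixed open set, each restaurant goes to its cheapest open site; total = fixed + service.
{C}: Orton→C 10·13=130, Kent→C 4·12=48, Brent→C 2·14=28, Ashby→C 12·23=276, Tring→C 11·19=209. Service 691; fixed 143; total 834.
{B, C}: service 546 + fixed 402 = 948
{A}: Orton→A 6·13=78, Kent→A 4·12=48, Brent→A 7·14=98, Ashby→A 13·23=299, Tring→A 13·19=247. Service 770; fixed 191; total 961.
{A, B, C}: service 494 + fixed 593 = 1087
No other subset beats 834.

Open C only; minimum total cost 834.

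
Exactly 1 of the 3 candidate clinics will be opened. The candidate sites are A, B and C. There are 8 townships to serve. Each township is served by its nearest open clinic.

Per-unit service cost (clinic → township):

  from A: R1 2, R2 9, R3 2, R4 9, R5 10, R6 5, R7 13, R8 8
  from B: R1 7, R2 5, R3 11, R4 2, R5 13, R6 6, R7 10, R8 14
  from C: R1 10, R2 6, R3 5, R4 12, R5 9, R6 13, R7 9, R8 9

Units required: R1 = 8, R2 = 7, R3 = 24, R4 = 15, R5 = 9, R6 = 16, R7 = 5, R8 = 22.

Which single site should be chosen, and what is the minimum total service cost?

Choose A only; total service cost 673.

With exactly 1 open, each township uses its cheapest among the chosen.
{A}: R1→A 2·8=16, R2→A 9·7=63, R3→A 2·24=48, R4→A 9·15=135, R5→A 10·9=90, R6→A 5·16=80, R7→A 13·5=65, R8→A 8·22=176. Service cost 673.
{C}: service cost 954
{B}: service cost 956
Among all 3 size-1 choices, {A} is lowest.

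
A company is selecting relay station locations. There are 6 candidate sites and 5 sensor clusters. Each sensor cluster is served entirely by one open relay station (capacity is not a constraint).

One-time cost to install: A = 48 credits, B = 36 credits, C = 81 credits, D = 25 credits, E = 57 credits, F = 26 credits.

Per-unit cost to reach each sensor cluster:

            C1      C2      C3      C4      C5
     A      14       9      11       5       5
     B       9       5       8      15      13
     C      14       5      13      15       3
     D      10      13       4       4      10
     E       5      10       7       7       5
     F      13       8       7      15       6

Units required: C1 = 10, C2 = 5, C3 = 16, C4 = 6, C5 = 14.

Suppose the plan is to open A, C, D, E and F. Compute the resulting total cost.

Total cost: 442

Each sensor cluster is assigned to its cheapest site among the open ones.
{A, C, D, E, F}: C1→E 5·10=50, C2→C 5·5=25, C3→D 4·16=64, C4→D 4·6=24, C5→C 3·14=42. Service 205; fixed 237; total 442.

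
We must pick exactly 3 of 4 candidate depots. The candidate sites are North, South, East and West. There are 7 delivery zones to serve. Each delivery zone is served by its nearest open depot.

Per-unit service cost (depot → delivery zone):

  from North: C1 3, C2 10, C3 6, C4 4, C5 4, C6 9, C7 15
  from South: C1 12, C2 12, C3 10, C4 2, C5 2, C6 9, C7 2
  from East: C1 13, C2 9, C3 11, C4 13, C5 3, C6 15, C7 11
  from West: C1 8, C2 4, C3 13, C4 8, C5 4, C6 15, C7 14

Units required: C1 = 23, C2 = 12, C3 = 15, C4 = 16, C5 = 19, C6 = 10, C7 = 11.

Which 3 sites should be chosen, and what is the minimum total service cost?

Choose North, South and West; total service cost 389.

With exactly 3 open, each delivery zone uses its cheapest among the chosen.
{North, South, West}: C1→North 3·23=69, C2→West 4·12=48, C3→North 6·15=90, C4→South 2·16=32, C5→South 2·19=38, C6→North 9·10=90, C7→South 2·11=22. Service cost 389.
{North, South, East}: service cost 449
{North, East, West}: service cost 539
Among all 4 size-3 choices, {North, South, West} is lowest.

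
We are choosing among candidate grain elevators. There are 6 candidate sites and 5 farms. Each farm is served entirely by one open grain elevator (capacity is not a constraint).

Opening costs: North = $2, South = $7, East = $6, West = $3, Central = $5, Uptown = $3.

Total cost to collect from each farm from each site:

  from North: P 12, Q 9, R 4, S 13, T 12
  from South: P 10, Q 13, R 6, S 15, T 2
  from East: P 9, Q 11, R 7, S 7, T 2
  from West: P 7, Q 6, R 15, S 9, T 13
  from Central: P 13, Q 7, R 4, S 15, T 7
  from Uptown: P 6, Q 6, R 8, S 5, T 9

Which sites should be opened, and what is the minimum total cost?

Open North, East and Uptown; minimum total cost 34.

For any fixed open set, each farm goes to its cheapest open site; total = fixed + service.
{North, East, Uptown}: P→Uptown 6, Q→Uptown 6, R→North 4, S→Uptown 5, T→East 2. Service 23; fixed 11; total 34.
{North, South, Uptown}: P→Uptown 6, Q→Uptown 6, R→North 4, S→Uptown 5, T→South 2. Service 23; fixed 12; total 35.
{North, Uptown}: service 30 + fixed 5 = 35
{North, South, East, West, Central, Uptown}: P→Uptown 6, Q→West 6, R→North 4, S→Uptown 5, T→South 2. Service 23; fixed 26; total 49.
No other subset beats 34.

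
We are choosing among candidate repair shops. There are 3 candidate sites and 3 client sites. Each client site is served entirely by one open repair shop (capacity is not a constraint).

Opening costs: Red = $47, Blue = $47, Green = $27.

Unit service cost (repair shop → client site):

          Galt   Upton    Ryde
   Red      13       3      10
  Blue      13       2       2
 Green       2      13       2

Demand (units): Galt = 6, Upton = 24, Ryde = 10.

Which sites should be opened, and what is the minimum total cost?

For any fixed open set, each client site goes to its cheapest open site; total = fixed + service.
{Blue, Green}: Galt→Green 2·6=12, Upton→Blue 2·24=48, Ryde→Blue 2·10=20. Service 80; fixed 74; total 154.
{Red, Green}: service 104 + fixed 74 = 178
{Blue}: service 146 + fixed 47 = 193
{Red, Blue, Green}: Galt→Green 2·6=12, Upton→Blue 2·24=48, Ryde→Blue 2·10=20. Service 80; fixed 121; total 201.
(All 7 nonempty subsets were checked; Blue and Green is lowest.)

Open Blue and Green; minimum total cost 154.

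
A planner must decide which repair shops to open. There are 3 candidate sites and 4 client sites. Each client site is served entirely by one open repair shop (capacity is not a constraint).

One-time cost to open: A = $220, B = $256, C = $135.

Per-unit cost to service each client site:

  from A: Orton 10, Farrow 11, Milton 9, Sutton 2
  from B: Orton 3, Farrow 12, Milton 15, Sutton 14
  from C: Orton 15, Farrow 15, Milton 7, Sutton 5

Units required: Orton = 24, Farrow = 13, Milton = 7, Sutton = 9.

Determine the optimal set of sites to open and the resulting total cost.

Open A only; minimum total cost 684.

For any fixed open set, each client site goes to its cheapest open site; total = fixed + service.
{A}: Orton→A 10·24=240, Farrow→A 11·13=143, Milton→A 9·7=63, Sutton→A 2·9=18. Service 464; fixed 220; total 684.
{B, C}: service 322 + fixed 391 = 713
{B}: service 459 + fixed 256 = 715
{A, B, C}: Orton→B 3·24=72, Farrow→A 11·13=143, Milton→C 7·7=49, Sutton→A 2·9=18. Service 282; fixed 611; total 893.
No other subset beats 684.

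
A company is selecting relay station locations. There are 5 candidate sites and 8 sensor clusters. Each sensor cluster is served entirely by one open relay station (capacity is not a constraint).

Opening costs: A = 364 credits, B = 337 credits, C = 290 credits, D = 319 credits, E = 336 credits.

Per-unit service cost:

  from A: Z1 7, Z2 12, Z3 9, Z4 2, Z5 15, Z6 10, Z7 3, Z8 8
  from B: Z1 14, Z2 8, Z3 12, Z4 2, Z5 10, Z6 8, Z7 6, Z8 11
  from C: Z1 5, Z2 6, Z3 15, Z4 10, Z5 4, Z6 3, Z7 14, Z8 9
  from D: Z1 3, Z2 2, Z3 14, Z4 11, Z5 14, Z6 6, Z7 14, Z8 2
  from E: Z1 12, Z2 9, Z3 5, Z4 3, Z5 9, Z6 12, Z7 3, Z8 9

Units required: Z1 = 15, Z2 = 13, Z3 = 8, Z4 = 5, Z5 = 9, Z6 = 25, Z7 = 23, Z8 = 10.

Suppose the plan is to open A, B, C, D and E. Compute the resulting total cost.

Total cost: 1967

Each sensor cluster is assigned to its cheapest site among the open ones.
{A, B, C, D, E}: Z1→D 3·15=45, Z2→D 2·13=26, Z3→E 5·8=40, Z4→A 2·5=10, Z5→C 4·9=36, Z6→C 3·25=75, Z7→A 3·23=69, Z8→D 2·10=20. Service 321; fixed 1646; total 1967.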